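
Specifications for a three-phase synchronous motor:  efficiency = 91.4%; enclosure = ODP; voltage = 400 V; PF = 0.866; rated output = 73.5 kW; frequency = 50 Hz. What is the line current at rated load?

P_out = 73.5 kW = 73500 W
P_in = P_out / η = 73500 / 0.914 = 80416 W
I_L = P_in / (√3·V_L·cosφ) = 80416 / (1.732 × 400 × 0.866) = 134 A

134 A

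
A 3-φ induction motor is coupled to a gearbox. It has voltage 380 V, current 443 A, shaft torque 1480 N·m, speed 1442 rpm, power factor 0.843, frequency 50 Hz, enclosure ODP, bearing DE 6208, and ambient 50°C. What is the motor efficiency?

ω = 2π × 1442/60 = 151 rad/s; P_out = τω = 1480 × 151 = 223480 W
P_in = √3·V_L·I_L·cosφ = 1.732 × 380 × 443 × 0.843 = 245789 W
η = P_out / P_in = 223480 / 245789 = 0.909 = 90.9%

90.9 %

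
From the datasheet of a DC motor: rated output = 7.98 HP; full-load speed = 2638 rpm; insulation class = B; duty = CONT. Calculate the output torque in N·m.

P_out = 7.98 × 746 = 5953 W
ω = 2π × 2638/60 = 276.3 rad/s
τ = P_out/ω = 5953/276.3 = 21.5 N·m

21.5 N·m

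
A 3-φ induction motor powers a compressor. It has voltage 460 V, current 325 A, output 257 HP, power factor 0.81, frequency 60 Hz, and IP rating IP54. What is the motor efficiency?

91.4 %

P_out = 257 × 746 = 191722 W
P_in = √3·V_L·I_L·cosφ = 1.732 × 460 × 325 × 0.81 = 209737 W
η = P_out / P_in = 191722 / 209737 = 0.914 = 91.4%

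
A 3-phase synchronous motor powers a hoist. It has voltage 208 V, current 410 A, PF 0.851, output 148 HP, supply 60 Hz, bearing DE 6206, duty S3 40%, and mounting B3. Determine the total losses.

15.3 kW

P_in = √3·V·I·cosφ = 1.732×208×410×0.851 = 125697 W
P_out = 148×746 = 110408 W
Losses = P_in − P_out = 125697 − 110408 = 15289 W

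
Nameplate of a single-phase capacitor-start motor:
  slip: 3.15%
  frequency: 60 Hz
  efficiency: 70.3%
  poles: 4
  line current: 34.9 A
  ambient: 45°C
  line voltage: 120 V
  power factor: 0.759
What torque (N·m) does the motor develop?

P_in = V·I·cosφ = 120 × 34.9 × 0.759 = 3179 W
P_out = η·P_in = 0.703 × 3179 = 2235 W
n_s = 120×60/4 = 1800 rpm; n = 1800×(1−0.0315) = 1743 rpm
ω = 2π×1743/60 = 182.5 rad/s
τ = P_out/ω = 2235/182.5 = 12.2 N·m

12.2 N·m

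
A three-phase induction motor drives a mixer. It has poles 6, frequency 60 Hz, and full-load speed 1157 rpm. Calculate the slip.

n_s = 120f/p = 120×60/6 = 1200 rpm
s = (n_s − n)/n_s = (1200 − 1157)/1200 = 0.0358

3.6 %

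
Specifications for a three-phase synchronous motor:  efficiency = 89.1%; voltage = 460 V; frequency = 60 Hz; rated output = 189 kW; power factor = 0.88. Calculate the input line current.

P_out = 189 kW = 189000 W
P_in = P_out / η = 189000 / 0.891 = 212121 W
I_L = P_in / (√3·V_L·cosφ) = 212121 / (1.732 × 460 × 0.88) = 303 A

303 A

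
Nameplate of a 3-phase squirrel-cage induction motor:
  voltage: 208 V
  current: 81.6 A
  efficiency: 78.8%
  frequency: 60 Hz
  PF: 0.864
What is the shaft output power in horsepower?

P_in = √3·V·I·cosφ = 1.732 × 208 × 81.6 × 0.864 = 25399 W
P_out = η·P_in = 0.788 × 25399 = 20014 W
= 20014/746 = 26.8 HP

26.8 HP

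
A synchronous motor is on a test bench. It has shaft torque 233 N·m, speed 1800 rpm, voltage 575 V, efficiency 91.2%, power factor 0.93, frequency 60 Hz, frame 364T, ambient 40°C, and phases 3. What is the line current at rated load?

52 A

ω = 2π×1800/60 = 188.5 rad/s; P_out = τω = 233 × 188.5 = 43921 W
P_in = P_out / η = 43921 / 0.912 = 48159 W
I_L = P_in / (√3·V_L·cosφ) = 48159 / (1.732 × 575 × 0.93) = 52 A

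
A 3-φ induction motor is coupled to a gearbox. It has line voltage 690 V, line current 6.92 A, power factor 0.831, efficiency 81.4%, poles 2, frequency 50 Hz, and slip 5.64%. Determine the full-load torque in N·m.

P_in = √3·V·I·cosφ = 1.732 × 690 × 6.92 × 0.831 = 6872 W
P_out = η·P_in = 0.814 × 6872 = 5594 W
n_s = 120×50/2 = 3000 rpm; n = 3000×(1−0.0564) = 2831 rpm
ω = 2π×2831/60 = 296.5 rad/s
τ = P_out/ω = 5594/296.5 = 18.9 N·m

18.9 N·m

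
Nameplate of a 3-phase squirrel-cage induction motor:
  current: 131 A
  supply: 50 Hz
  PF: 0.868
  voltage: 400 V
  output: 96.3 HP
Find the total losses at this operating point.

P_in = √3·V·I·cosφ = 1.732×400×131×0.868 = 78777 W
P_out = 96.3×746 = 71840 W
Losses = P_in − P_out = 78777 − 71840 = 6937 W

6.94 kW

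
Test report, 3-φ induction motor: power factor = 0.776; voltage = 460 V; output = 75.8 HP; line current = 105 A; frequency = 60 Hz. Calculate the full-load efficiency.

87.1 %

P_out = 75.8 × 746 = 56547 W
P_in = √3·V_L·I_L·cosφ = 1.732 × 460 × 105 × 0.776 = 64917 W
η = P_out / P_in = 56547 / 64917 = 0.871 = 87.1%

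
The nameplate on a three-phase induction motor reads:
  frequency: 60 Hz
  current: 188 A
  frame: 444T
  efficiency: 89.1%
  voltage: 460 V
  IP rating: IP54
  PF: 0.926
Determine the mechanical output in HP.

P_in = √3·V·I·cosφ = 1.732 × 460 × 188 × 0.926 = 138699 W
P_out = η·P_in = 0.891 × 138699 = 123581 W
= 123581/746 = 166 HP

166 HP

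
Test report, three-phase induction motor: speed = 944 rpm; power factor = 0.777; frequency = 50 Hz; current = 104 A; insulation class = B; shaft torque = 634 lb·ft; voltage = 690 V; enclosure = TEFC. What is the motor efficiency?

τ = 634 lb·ft × 1.356 = 859.7 N·m
ω = 2π × 944/60 = 98.86 rad/s; P_out = τω = 859.7 × 98.86 = 84990 W
P_in = √3·V_L·I_L·cosφ = 1.732 × 690 × 104 × 0.777 = 96572 W
η = P_out / P_in = 84990 / 96572 = 0.880 = 88.0%

88.0 %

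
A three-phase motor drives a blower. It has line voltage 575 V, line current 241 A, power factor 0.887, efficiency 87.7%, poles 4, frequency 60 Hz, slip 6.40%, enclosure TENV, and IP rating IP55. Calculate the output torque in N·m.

1060 N·m

P_in = √3·V·I·cosφ = 1.732 × 575 × 241 × 0.887 = 212891 W
P_out = η·P_in = 0.877 × 212891 = 186705 W
n_s = 120×60/4 = 1800 rpm; n = 1800×(1−0.064) = 1685 rpm
ω = 2π×1685/60 = 176.5 rad/s
τ = P_out/ω = 186705/176.5 = 1060 N·m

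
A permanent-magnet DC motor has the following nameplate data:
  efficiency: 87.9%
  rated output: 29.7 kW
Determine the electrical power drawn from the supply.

P_out = 29700 W
P_in = P_out/η = 29700/0.879 = 33788 W = 33.8 kW

33.8 kW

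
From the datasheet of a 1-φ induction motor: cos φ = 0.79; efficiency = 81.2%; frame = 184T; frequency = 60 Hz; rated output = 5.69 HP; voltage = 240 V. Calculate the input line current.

P_out = 5.69 × 746 = 4245 W
P_in = P_out / η = 4245 / 0.812 = 5228 W
I = P_in / (V·cosφ) = 5228 / (240 × 0.79) = 27.6 A

27.6 A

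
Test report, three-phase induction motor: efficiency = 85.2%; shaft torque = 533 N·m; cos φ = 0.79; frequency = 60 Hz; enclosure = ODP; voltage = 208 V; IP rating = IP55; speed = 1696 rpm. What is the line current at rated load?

390 A

ω = 2π×1696/60 = 177.6 rad/s; P_out = τω = 533 × 177.6 = 94661 W
P_in = P_out / η = 94661 / 0.852 = 111104 W
I_L = P_in / (√3·V_L·cosφ) = 111104 / (1.732 × 208 × 0.79) = 390 A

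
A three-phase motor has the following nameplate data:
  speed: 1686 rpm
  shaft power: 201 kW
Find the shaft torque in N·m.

ω = 2π × 1686/60 = 176.6 rad/s
τ = P/ω = 201000/176.6 = 1140 N·m

1140 N·m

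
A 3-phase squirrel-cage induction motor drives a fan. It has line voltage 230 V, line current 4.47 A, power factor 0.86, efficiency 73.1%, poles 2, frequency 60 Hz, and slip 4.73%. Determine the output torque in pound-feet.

P_in = √3·V·I·cosφ = 1.732 × 230 × 4.47 × 0.86 = 1531 W
P_out = η·P_in = 0.731 × 1531 = 1119 W
n_s = 120×60/2 = 3600 rpm; n = 3600×(1−0.0473) = 3430 rpm
ω = 2π×3430/60 = 359.2 rad/s
τ = P_out/ω = 1119/359.2 = 3.115 N·m
In lb·ft: 3.115/1.356 = 2.3 lb·ft

2.3 lb·ft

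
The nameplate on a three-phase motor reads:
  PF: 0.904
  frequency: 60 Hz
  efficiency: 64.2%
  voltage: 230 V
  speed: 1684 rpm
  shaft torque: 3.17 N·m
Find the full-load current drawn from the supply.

ω = 2π×1684/60 = 176.3 rad/s; P_out = τω = 3.17 × 176.3 = 559 W
P_in = P_out / η = 559 / 0.642 = 871 W
I_L = P_in / (√3·V_L·cosφ) = 871 / (1.732 × 230 × 0.904) = 2.42 A

2.42 A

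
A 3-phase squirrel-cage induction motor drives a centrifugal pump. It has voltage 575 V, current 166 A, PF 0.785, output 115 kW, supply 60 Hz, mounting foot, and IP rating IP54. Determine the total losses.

14800 W

P_in = √3·V·I·cosφ = 1.732×575×166×0.785 = 129776 W
P_out = 115000 W
Losses = P_in − P_out = 129776 − 115000 = 14776 W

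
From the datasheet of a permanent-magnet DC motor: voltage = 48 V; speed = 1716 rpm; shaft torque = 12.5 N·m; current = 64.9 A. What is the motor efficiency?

ω = 2π × 1716/60 = 179.7 rad/s; P_out = τω = 12.5 × 179.7 = 2246 W
P_in = V·I = 48 × 64.9 = 3115 W
η = P_out / P_in = 2246 / 3115 = 0.721 = 72.1%

72.1 %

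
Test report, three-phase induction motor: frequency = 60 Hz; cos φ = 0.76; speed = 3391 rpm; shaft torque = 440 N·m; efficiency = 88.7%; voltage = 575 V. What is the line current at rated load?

233 A

ω = 2π×3391/60 = 355.1 rad/s; P_out = τω = 440 × 355.1 = 156244 W
P_in = P_out / η = 156244 / 0.887 = 176149 W
I_L = P_in / (√3·V_L·cosφ) = 176149 / (1.732 × 575 × 0.76) = 233 A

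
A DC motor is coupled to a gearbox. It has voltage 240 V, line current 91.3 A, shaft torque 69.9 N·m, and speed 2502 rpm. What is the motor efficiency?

83.6 %

ω = 2π × 2502/60 = 262 rad/s; P_out = τω = 69.9 × 262 = 18314 W
P_in = V·I = 240 × 91.3 = 21912 W
η = P_out / P_in = 18314 / 21912 = 0.836 = 83.6%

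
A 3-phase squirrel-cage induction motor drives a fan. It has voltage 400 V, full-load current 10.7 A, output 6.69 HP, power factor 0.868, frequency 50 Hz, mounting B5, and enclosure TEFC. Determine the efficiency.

P_out = 6.69 × 746 = 4991 W
P_in = √3·V_L·I_L·cosφ = 1.732 × 400 × 10.7 × 0.868 = 6434 W
η = P_out / P_in = 4991 / 6434 = 0.776 = 77.6%

77.6 %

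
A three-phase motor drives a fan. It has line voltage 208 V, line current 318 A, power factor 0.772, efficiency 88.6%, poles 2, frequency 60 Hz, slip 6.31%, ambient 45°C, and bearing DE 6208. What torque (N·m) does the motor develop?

P_in = √3·V·I·cosφ = 1.732 × 208 × 318 × 0.772 = 88441 W
P_out = η·P_in = 0.886 × 88441 = 78359 W
n_s = 120×60/2 = 3600 rpm; n = 3600×(1−0.0631) = 3373 rpm
ω = 2π×3373/60 = 353.2 rad/s
τ = P_out/ω = 78359/353.2 = 222 N·m

222 N·m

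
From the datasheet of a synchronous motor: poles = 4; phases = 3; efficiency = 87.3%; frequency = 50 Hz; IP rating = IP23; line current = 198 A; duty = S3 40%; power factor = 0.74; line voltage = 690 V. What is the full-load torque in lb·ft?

P_in = √3·V·I·cosφ = 1.732 × 690 × 198 × 0.74 = 175103 W
P_out = η·P_in = 0.873 × 175103 = 152865 W
n = n_s = 120×50/4 = 1500 rpm (synchronous)
ω = 2π×1500/60 = 157.1 rad/s
τ = P_out/ω = 152865/157.1 = 973 N·m
In lb·ft: 973/1.356 = 718 lb·ft

718 lb·ft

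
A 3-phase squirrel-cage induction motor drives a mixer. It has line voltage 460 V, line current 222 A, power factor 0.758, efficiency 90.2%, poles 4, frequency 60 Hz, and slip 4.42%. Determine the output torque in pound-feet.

495 lb·ft

P_in = √3·V·I·cosφ = 1.732 × 460 × 222 × 0.758 = 134069 W
P_out = η·P_in = 0.902 × 134069 = 120930 W
n_s = 120×60/4 = 1800 rpm; n = 1800×(1−0.0442) = 1720 rpm
ω = 2π×1720/60 = 180.1 rad/s
τ = P_out/ω = 120930/180.1 = 671.5 N·m
In lb·ft: 671.5/1.356 = 495 lb·ft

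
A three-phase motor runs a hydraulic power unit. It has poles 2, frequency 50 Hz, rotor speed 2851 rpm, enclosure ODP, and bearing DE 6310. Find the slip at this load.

n_s = 120f/p = 120×50/2 = 3000 rpm
s = (n_s − n)/n_s = (3000 − 2851)/3000 = 0.0497

5.0 %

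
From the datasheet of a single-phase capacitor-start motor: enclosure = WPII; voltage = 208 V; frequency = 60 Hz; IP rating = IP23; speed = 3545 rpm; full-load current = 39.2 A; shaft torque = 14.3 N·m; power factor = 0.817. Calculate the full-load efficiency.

ω = 2π × 3545/60 = 371.2 rad/s; P_out = τω = 14.3 × 371.2 = 5308 W
P_in = V·I·cosφ = 208 × 39.2 × 0.817 = 6661 W
η = P_out / P_in = 5308 / 6661 = 0.797 = 79.7%

79.7 %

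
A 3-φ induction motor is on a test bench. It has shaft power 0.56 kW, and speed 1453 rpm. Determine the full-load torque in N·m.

3.68 N·m

ω = 2π × 1453/60 = 152.2 rad/s
τ = P/ω = 560/152.2 = 3.68 N·m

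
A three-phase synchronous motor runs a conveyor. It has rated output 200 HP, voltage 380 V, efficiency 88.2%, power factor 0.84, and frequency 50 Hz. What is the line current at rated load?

P_out = 200 × 746 = 149200 W
P_in = P_out / η = 149200 / 0.882 = 169161 W
I_L = P_in / (√3·V_L·cosφ) = 169161 / (1.732 × 380 × 0.84) = 306 A

306 A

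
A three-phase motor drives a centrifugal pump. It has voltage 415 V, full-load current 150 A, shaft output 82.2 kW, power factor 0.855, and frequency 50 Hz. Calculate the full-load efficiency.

89.2 %

P_out = 82.2 kW = 82200 W
P_in = √3·V_L·I_L·cosφ = 1.732 × 415 × 150 × 0.855 = 92184 W
η = P_out / P_in = 82200 / 92184 = 0.892 = 89.2%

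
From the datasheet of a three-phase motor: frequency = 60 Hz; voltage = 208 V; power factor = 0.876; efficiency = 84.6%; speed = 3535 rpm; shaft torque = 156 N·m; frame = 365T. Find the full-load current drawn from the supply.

ω = 2π×3535/60 = 370.2 rad/s; P_out = τω = 156 × 370.2 = 57751 W
P_in = P_out / η = 57751 / 0.846 = 68264 W
I_L = P_in / (√3·V_L·cosφ) = 68264 / (1.732 × 208 × 0.876) = 216 A

216 A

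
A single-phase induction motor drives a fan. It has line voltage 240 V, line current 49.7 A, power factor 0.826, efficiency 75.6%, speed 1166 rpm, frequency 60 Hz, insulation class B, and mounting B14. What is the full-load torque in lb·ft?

P_in = V·I·cosφ = 240 × 49.7 × 0.826 = 9853 W
P_out = η·P_in = 0.756 × 9853 = 7449 W
n = 1166 rpm
ω = 2π×1166/60 = 122.1 rad/s
τ = P_out/ω = 7449/122.1 = 61.01 N·m
In lb·ft: 61.01/1.356 = 45 lb·ft

45 lb·ft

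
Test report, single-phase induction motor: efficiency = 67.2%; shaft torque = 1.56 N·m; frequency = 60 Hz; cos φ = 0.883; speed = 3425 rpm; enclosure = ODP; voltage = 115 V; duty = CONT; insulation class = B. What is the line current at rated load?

8.2 A

ω = 2π×3425/60 = 358.7 rad/s; P_out = τω = 1.56 × 358.7 = 560 W
P_in = P_out / η = 560 / 0.672 = 833 W
I = P_in / (V·cosφ) = 833 / (115 × 0.883) = 8.2 A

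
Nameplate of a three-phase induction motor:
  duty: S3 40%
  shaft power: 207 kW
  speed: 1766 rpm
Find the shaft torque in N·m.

ω = 2π × 1766/60 = 184.9 rad/s
τ = P/ω = 207000/184.9 = 1120 N·m

1120 N·m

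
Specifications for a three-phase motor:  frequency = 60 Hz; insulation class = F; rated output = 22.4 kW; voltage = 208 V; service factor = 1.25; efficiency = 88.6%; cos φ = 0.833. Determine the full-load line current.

84.2 A

P_out = 22.4 kW = 22400 W
P_in = P_out / η = 22400 / 0.886 = 25282 W
I_L = P_in / (√3·V_L·cosφ) = 25282 / (1.732 × 208 × 0.833) = 84.2 A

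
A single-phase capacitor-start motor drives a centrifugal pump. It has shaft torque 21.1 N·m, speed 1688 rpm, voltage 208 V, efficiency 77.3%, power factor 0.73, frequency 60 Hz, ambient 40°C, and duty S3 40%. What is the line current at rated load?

ω = 2π×1688/60 = 176.8 rad/s; P_out = τω = 21.1 × 176.8 = 3730 W
P_in = P_out / η = 3730 / 0.773 = 4825 W
I = P_in / (V·cosφ) = 4825 / (208 × 0.73) = 31.8 A

31.8 A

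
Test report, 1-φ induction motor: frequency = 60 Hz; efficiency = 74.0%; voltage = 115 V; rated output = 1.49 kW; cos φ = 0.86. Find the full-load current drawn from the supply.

20.4 A

P_out = 1.49 kW = 1490 W
P_in = P_out / η = 1490 / 0.740 = 2014 W
I = P_in / (V·cosφ) = 2014 / (115 × 0.86) = 20.4 A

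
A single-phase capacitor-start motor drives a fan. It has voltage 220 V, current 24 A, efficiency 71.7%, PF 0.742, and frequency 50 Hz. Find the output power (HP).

3.77 HP

P_in = V·I·cosφ = 220 × 24 × 0.742 = 3918 W
P_out = η·P_in = 0.717 × 3918 = 2809 W
= 2809/746 = 3.77 HP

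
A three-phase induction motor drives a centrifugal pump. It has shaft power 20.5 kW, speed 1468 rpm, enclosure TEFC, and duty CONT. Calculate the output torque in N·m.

133 N·m

ω = 2π × 1468/60 = 153.7 rad/s
τ = P/ω = 20500/153.7 = 133 N·m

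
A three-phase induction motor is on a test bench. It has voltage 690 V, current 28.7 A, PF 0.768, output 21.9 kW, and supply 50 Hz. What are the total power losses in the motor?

4.44 kW

P_in = √3·V·I·cosφ = 1.732×690×28.7×0.768 = 26341 W
P_out = 21900 W
Losses = P_in − P_out = 26341 − 21900 = 4441 W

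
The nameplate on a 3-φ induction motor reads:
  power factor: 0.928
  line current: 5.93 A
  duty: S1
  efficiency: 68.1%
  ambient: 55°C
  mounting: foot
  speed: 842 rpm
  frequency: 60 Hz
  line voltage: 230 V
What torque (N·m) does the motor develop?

P_in = √3·V·I·cosφ = 1.732 × 230 × 5.93 × 0.928 = 2192 W
P_out = η·P_in = 0.681 × 2192 = 1493 W
n = 842 rpm
ω = 2π×842/60 = 88.17 rad/s
τ = P_out/ω = 1493/88.17 = 16.9 N·m

16.9 N·m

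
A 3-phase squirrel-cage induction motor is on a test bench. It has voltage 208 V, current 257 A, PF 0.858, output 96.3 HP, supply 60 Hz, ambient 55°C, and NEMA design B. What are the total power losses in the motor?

P_in = √3·V·I·cosφ = 1.732×208×257×0.858 = 79439 W
P_out = 96.3×746 = 71840 W
Losses = P_in − P_out = 79439 − 71840 = 7599 W

7600 W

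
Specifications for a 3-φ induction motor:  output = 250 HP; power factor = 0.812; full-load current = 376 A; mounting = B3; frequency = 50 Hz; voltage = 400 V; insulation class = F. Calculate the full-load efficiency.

P_out = 250 × 746 = 186500 W
P_in = √3·V_L·I_L·cosφ = 1.732 × 400 × 376 × 0.812 = 211520 W
η = P_out / P_in = 186500 / 211520 = 0.882 = 88.2%

88.2 %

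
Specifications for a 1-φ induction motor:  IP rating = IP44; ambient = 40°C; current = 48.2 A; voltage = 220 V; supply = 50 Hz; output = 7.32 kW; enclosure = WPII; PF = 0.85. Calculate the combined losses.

1.69 kW

P_in = V·I·cosφ = 220×48.2×0.85 = 9013 W
P_out = 7320 W
Losses = P_in − P_out = 9013 − 7320 = 1693 W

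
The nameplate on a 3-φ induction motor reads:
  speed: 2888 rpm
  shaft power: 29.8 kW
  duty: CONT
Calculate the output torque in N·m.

98.5 N·m

ω = 2π × 2888/60 = 302.4 rad/s
τ = P/ω = 29800/302.4 = 98.5 N·m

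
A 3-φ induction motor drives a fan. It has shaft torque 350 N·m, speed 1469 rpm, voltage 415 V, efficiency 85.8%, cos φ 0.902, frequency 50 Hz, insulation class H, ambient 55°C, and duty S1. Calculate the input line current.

ω = 2π×1469/60 = 153.8 rad/s; P_out = τω = 350 × 153.8 = 53830 W
P_in = P_out / η = 53830 / 0.858 = 62739 W
I_L = P_in / (√3·V_L·cosφ) = 62739 / (1.732 × 415 × 0.902) = 96.8 A

96.8 A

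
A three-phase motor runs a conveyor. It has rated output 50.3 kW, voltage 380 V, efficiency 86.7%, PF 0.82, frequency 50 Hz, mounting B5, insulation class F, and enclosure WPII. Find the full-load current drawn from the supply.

107 A

P_out = 50.3 kW = 50300 W
P_in = P_out / η = 50300 / 0.867 = 58016 W
I_L = P_in / (√3·V_L·cosφ) = 58016 / (1.732 × 380 × 0.82) = 107 A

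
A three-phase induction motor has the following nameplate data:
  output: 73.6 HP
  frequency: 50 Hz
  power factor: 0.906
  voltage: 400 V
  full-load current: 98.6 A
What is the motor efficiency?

88.7 %

P_out = 73.6 × 746 = 54906 W
P_in = √3·V_L·I_L·cosφ = 1.732 × 400 × 98.6 × 0.906 = 61889 W
η = P_out / P_in = 54906 / 61889 = 0.887 = 88.7%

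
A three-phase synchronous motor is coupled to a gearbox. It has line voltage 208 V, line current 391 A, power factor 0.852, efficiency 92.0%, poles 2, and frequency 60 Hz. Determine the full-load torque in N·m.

P_in = √3·V·I·cosφ = 1.732 × 208 × 391 × 0.852 = 120013 W
P_out = η·P_in = 0.92 × 120013 = 110412 W
n = n_s = 120×60/2 = 3600 rpm (synchronous)
ω = 2π×3600/60 = 377 rad/s
τ = P_out/ω = 110412/377 = 293 N·m

293 N·m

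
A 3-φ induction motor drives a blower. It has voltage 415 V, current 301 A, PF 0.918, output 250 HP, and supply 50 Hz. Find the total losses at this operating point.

P_in = √3·V·I·cosφ = 1.732×415×301×0.918 = 198612 W
P_out = 250×746 = 186500 W
Losses = P_in − P_out = 198612 − 186500 = 12112 W

12.1 kW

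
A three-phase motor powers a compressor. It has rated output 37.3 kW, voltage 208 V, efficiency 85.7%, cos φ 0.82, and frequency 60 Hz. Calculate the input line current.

P_out = 37.3 kW = 37300 W
P_in = P_out / η = 37300 / 0.857 = 43524 W
I_L = P_in / (√3·V_L·cosφ) = 43524 / (1.732 × 208 × 0.82) = 147 A

147 A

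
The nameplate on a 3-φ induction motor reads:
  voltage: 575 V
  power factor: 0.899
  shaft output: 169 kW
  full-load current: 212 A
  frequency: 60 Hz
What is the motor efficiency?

P_out = 169 kW = 169000 W
P_in = √3·V_L·I_L·cosφ = 1.732 × 575 × 212 × 0.899 = 189807 W
η = P_out / P_in = 169000 / 189807 = 0.890 = 89.0%

89.0 %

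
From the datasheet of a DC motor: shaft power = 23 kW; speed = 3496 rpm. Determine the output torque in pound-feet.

46.3 lb·ft

ω = 2π × 3496/60 = 366.1 rad/s
τ = P/ω = 23000/366.1 = 62.82 N·m
In lb·ft: 62.82/1.356 = 46.3 lb·ft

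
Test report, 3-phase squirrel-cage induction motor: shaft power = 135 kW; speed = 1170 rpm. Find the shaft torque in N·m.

1100 N·m

ω = 2π × 1170/60 = 122.5 rad/s
τ = P/ω = 135000/122.5 = 1100 N·m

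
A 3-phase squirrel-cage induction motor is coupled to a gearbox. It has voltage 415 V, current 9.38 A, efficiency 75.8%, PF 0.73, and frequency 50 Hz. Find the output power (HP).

P_in = √3·V·I·cosφ = 1.732 × 415 × 9.38 × 0.73 = 4922 W
P_out = η·P_in = 0.758 × 4922 = 3731 W
= 3731/746 = 5 HP

5 HP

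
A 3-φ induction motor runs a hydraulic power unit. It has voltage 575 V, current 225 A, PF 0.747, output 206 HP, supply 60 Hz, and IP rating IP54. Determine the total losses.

13700 W

P_in = √3·V·I·cosφ = 1.732×575×225×0.747 = 167386 W
P_out = 206×746 = 153676 W
Losses = P_in − P_out = 167386 − 153676 = 13710 W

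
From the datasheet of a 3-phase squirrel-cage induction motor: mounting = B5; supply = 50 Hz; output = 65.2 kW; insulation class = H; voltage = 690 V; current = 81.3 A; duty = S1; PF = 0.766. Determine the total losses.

P_in = √3·V·I·cosφ = 1.732×690×81.3×0.766 = 74425 W
P_out = 65200 W
Losses = P_in − P_out = 74425 − 65200 = 9225 W

9.23 kW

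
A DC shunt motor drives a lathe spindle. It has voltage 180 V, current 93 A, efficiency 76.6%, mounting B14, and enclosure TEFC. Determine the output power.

P_in = V·I = 180 × 93 = 16740 W
P_out = η·P_in = 0.766 × 16740 = 12823 W

12.8 kW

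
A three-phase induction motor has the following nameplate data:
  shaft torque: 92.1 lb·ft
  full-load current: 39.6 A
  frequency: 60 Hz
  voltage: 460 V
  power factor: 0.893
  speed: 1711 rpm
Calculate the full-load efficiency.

79.4 %

τ = 92.1 lb·ft × 1.356 = 124.9 N·m
ω = 2π × 1711/60 = 179.2 rad/s; P_out = τω = 124.9 × 179.2 = 22382 W
P_in = √3·V_L·I_L·cosφ = 1.732 × 460 × 39.6 × 0.893 = 28174 W
η = P_out / P_in = 22382 / 28174 = 0.794 = 79.4%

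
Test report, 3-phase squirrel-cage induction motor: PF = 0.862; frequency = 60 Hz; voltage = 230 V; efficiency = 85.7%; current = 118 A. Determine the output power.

P_in = √3·V·I·cosφ = 1.732 × 230 × 118 × 0.862 = 40520 W
P_out = η·P_in = 0.857 × 40520 = 34726 W

34.7 kW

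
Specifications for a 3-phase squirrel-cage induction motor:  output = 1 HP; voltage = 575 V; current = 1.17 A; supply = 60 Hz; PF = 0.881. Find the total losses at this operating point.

P_in = √3·V·I·cosφ = 1.732×575×1.17×0.881 = 1027 W
P_out = 1×746 = 746 W
Losses = P_in − P_out = 1027 − 746 = 281 W

281 W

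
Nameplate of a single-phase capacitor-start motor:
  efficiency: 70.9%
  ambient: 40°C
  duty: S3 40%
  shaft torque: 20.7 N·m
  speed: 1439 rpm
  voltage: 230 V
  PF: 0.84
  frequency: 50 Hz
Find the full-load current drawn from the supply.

ω = 2π×1439/60 = 150.7 rad/s; P_out = τω = 20.7 × 150.7 = 3119 W
P_in = P_out / η = 3119 / 0.709 = 4399 W
I = P_in / (V·cosφ) = 4399 / (230 × 0.84) = 22.8 A

22.8 A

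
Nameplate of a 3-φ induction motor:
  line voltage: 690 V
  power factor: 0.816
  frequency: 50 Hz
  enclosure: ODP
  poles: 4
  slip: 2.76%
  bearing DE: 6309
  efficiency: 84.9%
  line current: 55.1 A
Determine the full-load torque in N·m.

299 N·m

P_in = √3·V·I·cosφ = 1.732 × 690 × 55.1 × 0.816 = 53733 W
P_out = η·P_in = 0.849 × 53733 = 45619 W
n_s = 120×50/4 = 1500 rpm; n = 1500×(1−0.0276) = 1459 rpm
ω = 2π×1459/60 = 152.8 rad/s
τ = P_out/ω = 45619/152.8 = 299 N·m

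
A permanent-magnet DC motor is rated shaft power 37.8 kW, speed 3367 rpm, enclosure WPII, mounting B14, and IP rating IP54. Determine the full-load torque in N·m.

107 N·m

ω = 2π × 3367/60 = 352.6 rad/s
τ = P/ω = 37800/352.6 = 107 N·m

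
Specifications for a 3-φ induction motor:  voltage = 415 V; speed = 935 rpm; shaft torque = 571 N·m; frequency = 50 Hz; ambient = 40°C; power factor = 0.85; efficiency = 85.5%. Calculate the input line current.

ω = 2π×935/60 = 97.91 rad/s; P_out = τω = 571 × 97.91 = 55907 W
P_in = P_out / η = 55907 / 0.855 = 65388 W
I_L = P_in / (√3·V_L·cosφ) = 65388 / (1.732 × 415 × 0.85) = 107 A

107 A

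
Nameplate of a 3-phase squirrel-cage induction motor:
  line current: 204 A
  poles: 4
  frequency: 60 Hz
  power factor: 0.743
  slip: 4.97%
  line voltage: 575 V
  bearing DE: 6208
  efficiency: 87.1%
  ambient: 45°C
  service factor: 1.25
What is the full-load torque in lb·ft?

P_in = √3·V·I·cosφ = 1.732 × 575 × 204 × 0.743 = 150951 W
P_out = η·P_in = 0.871 × 150951 = 131478 W
n_s = 120×60/4 = 1800 rpm; n = 1800×(1−0.0497) = 1711 rpm
ω = 2π×1711/60 = 179.2 rad/s
τ = P_out/ω = 131478/179.2 = 733.7 N·m
In lb·ft: 733.7/1.356 = 541 lb·ft

541 lb·ft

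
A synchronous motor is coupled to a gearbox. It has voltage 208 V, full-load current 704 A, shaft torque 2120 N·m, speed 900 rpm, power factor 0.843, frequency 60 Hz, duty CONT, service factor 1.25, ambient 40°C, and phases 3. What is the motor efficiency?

93.5 %

ω = 2π × 900/60 = 94.25 rad/s; P_out = τω = 2120 × 94.25 = 199810 W
P_in = √3·V_L·I_L·cosφ = 1.732 × 208 × 704 × 0.843 = 213802 W
η = P_out / P_in = 199810 / 213802 = 0.935 = 93.5%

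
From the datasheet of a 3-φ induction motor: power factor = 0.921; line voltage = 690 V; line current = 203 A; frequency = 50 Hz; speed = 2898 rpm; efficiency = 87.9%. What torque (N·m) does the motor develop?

P_in = √3·V·I·cosφ = 1.732 × 690 × 203 × 0.921 = 223436 W
P_out = η·P_in = 0.879 × 223436 = 196400 W
n = 2898 rpm
ω = 2π×2898/60 = 303.5 rad/s
τ = P_out/ω = 196400/303.5 = 647 N·m

647 N·m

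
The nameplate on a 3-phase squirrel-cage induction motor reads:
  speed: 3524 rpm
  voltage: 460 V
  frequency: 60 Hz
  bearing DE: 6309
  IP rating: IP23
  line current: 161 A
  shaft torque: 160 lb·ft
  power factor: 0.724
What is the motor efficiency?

τ = 160 lb·ft × 1.356 = 217 N·m
ω = 2π × 3524/60 = 369 rad/s; P_out = τω = 217 × 369 = 80073 W
P_in = √3·V_L·I_L·cosφ = 1.732 × 460 × 161 × 0.724 = 92869 W
η = P_out / P_in = 80073 / 92869 = 0.862 = 86.2%

86.2 %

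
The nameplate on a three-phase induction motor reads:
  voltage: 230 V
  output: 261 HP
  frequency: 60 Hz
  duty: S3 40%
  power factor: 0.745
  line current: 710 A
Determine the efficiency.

92.4 %

P_out = 261 × 746 = 194706 W
P_in = √3·V_L·I_L·cosφ = 1.732 × 230 × 710 × 0.745 = 210713 W
η = P_out / P_in = 194706 / 210713 = 0.924 = 92.4%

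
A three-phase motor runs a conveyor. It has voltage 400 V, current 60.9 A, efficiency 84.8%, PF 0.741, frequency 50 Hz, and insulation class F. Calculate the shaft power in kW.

P_in = √3·V·I·cosφ = 1.732 × 400 × 60.9 × 0.741 = 31264 W
P_out = η·P_in = 0.848 × 31264 = 26512 W

26.5 kW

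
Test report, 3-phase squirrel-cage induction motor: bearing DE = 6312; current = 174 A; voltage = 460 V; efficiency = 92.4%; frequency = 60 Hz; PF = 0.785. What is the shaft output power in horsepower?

P_in = √3·V·I·cosφ = 1.732 × 460 × 174 × 0.785 = 108824 W
P_out = η·P_in = 0.924 × 108824 = 100553 W
= 100553/746 = 135 HP

135 HP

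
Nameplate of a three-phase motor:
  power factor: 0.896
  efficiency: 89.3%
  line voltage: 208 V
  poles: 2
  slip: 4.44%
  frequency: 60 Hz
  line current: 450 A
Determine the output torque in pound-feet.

266 lb·ft

P_in = √3·V·I·cosφ = 1.732 × 208 × 450 × 0.896 = 145255 W
P_out = η·P_in = 0.893 × 145255 = 129713 W
n_s = 120×60/2 = 3600 rpm; n = 3600×(1−0.0444) = 3440 rpm
ω = 2π×3440/60 = 360.2 rad/s
τ = P_out/ω = 129713/360.2 = 360.1 N·m
In lb·ft: 360.1/1.356 = 266 lb·ft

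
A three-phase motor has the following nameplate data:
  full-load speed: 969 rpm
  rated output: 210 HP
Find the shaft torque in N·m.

1540 N·m

P_out = 210 × 746 = 156660 W
ω = 2π × 969/60 = 101.5 rad/s
τ = P_out/ω = 156660/101.5 = 1540 N·m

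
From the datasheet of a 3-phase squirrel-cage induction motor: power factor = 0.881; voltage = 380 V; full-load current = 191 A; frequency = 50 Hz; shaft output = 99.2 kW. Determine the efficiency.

89.6 %

P_out = 99.2 kW = 99200 W
P_in = √3·V_L·I_L·cosφ = 1.732 × 380 × 191 × 0.881 = 110749 W
η = P_out / P_in = 99200 / 110749 = 0.896 = 89.6%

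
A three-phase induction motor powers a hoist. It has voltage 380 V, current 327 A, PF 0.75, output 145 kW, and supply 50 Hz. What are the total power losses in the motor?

P_in = √3·V·I·cosφ = 1.732×380×327×0.75 = 161414 W
P_out = 145000 W
Losses = P_in − P_out = 161414 − 145000 = 16414 W

16.4 kW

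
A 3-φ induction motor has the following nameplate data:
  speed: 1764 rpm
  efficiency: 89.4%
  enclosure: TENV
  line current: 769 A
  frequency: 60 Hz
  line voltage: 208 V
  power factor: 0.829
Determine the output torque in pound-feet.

P_in = √3·V·I·cosφ = 1.732 × 208 × 769 × 0.829 = 229664 W
P_out = η·P_in = 0.894 × 229664 = 205320 W
n = 1764 rpm
ω = 2π×1764/60 = 184.7 rad/s
τ = P_out/ω = 205320/184.7 = 1112 N·m
In lb·ft: 1112/1.356 = 820 lb·ft

820 lb·ft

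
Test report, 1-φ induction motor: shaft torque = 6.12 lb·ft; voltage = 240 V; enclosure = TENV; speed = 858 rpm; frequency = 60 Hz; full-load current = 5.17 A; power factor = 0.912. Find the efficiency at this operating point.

τ = 6.12 lb·ft × 1.356 = 8.299 N·m
ω = 2π × 858/60 = 89.85 rad/s; P_out = τω = 8.299 × 89.85 = 746 W
P_in = V·I·cosφ = 240 × 5.17 × 0.912 = 1132 W
η = P_out / P_in = 746 / 1132 = 0.659 = 65.9%

65.9 %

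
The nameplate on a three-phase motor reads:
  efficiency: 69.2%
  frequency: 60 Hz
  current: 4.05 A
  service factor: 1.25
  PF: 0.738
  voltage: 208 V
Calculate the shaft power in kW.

0.745 kW

P_in = √3·V·I·cosφ = 1.732 × 208 × 4.05 × 0.738 = 1077 W
P_out = η·P_in = 0.692 × 1077 = 745 W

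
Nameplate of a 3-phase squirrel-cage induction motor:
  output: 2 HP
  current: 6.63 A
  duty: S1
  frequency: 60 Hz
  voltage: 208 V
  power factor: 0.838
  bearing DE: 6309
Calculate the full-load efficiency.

74.5 %

P_out = 2 × 746 = 1492 W
P_in = √3·V_L·I_L·cosφ = 1.732 × 208 × 6.63 × 0.838 = 2002 W
η = P_out / P_in = 1492 / 2002 = 0.745 = 74.5%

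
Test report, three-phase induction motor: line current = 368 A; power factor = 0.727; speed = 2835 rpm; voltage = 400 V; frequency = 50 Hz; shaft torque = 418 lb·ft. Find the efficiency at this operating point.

τ = 418 lb·ft × 1.356 = 566.8 N·m
ω = 2π × 2835/60 = 296.9 rad/s; P_out = τω = 566.8 × 296.9 = 168283 W
P_in = √3·V_L·I_L·cosφ = 1.732 × 400 × 368 × 0.727 = 185349 W
η = P_out / P_in = 168283 / 185349 = 0.908 = 90.8%

90.8 %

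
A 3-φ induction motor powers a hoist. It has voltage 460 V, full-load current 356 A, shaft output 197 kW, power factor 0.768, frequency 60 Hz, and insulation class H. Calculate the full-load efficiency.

90.4 %

P_out = 197 kW = 197000 W
P_in = √3·V_L·I_L·cosφ = 1.732 × 460 × 356 × 0.768 = 217830 W
η = P_out / P_in = 197000 / 217830 = 0.904 = 90.4%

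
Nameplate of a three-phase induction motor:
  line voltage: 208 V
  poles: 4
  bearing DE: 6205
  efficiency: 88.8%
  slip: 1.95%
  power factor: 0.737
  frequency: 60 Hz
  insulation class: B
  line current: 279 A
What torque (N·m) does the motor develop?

356 N·m

P_in = √3·V·I·cosφ = 1.732 × 208 × 279 × 0.737 = 74077 W
P_out = η·P_in = 0.888 × 74077 = 65780 W
n_s = 120×60/4 = 1800 rpm; n = 1800×(1−0.0195) = 1765 rpm
ω = 2π×1765/60 = 184.8 rad/s
τ = P_out/ω = 65780/184.8 = 356 N·m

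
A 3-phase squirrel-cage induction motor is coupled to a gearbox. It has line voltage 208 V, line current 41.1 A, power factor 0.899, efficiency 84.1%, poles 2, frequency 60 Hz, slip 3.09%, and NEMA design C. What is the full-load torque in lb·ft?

P_in = √3·V·I·cosφ = 1.732 × 208 × 41.1 × 0.899 = 13311 W
P_out = η·P_in = 0.841 × 13311 = 11195 W
n_s = 120×60/2 = 3600 rpm; n = 3600×(1−0.0309) = 3489 rpm
ω = 2π×3489/60 = 365.4 rad/s
τ = P_out/ω = 11195/365.4 = 30.64 N·m
In lb·ft: 30.64/1.356 = 22.6 lb·ft

22.6 lb·ft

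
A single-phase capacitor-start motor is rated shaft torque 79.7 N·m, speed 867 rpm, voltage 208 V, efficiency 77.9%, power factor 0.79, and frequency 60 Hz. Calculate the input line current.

ω = 2π×867/60 = 90.79 rad/s; P_out = τω = 79.7 × 90.79 = 7236 W
P_in = P_out / η = 7236 / 0.779 = 9289 W
I = P_in / (V·cosφ) = 9289 / (208 × 0.79) = 56.5 A

56.5 A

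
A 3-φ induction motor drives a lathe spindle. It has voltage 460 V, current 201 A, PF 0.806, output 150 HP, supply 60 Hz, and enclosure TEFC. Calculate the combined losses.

17.2 kW

P_in = √3·V·I·cosφ = 1.732×460×201×0.806 = 129073 W
P_out = 150×746 = 111900 W
Losses = P_in − P_out = 129073 − 111900 = 17173 W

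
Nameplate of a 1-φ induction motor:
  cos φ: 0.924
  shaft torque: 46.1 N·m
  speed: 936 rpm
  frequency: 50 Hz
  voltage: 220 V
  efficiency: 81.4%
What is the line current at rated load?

27.3 A

ω = 2π×936/60 = 98.02 rad/s; P_out = τω = 46.1 × 98.02 = 4519 W
P_in = P_out / η = 4519 / 0.814 = 5552 W
I = P_in / (V·cosφ) = 5552 / (220 × 0.924) = 27.3 A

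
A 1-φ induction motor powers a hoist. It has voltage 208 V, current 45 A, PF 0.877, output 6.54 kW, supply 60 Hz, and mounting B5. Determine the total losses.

P_in = V·I·cosφ = 208×45×0.877 = 8209 W
P_out = 6540 W
Losses = P_in − P_out = 8209 − 6540 = 1669 W

1.67 kW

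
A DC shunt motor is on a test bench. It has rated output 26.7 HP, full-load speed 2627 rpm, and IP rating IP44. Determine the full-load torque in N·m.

P_out = 26.7 × 746 = 19918 W
ω = 2π × 2627/60 = 275.1 rad/s
τ = P_out/ω = 19918/275.1 = 72.4 N·m

72.4 N·m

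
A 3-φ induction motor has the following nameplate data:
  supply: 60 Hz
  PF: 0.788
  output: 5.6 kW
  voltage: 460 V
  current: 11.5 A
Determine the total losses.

1620 W

P_in = √3·V·I·cosφ = 1.732×460×11.5×0.788 = 7220 W
P_out = 5600 W
Losses = P_in − P_out = 7220 − 5600 = 1620 W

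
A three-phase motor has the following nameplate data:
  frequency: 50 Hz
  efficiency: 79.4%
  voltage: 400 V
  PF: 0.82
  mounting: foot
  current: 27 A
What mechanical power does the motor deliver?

12.2 kW

P_in = √3·V·I·cosφ = 1.732 × 400 × 27 × 0.82 = 15339 W
P_out = η·P_in = 0.794 × 15339 = 12179 W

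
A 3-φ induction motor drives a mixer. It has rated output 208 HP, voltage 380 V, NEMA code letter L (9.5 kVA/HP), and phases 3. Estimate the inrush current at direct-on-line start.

3000 A

S_LR = 9.5 × 208 = 1976 kVA
I_LR = S_LR/(√3·V_L) = 1976000/(1.732×380) = 3000 A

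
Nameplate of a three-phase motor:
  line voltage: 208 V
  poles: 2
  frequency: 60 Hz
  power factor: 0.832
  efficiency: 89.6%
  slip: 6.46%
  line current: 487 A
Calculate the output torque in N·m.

371 N·m

P_in = √3·V·I·cosφ = 1.732 × 208 × 487 × 0.832 = 145970 W
P_out = η·P_in = 0.896 × 145970 = 130789 W
n_s = 120×60/2 = 3600 rpm; n = 3600×(1−0.0646) = 3367 rpm
ω = 2π×3367/60 = 352.6 rad/s
τ = P_out/ω = 130789/352.6 = 371 N·m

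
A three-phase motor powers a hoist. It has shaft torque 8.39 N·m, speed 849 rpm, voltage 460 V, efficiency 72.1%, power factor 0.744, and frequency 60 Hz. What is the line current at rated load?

1.75 A

ω = 2π×849/60 = 88.91 rad/s; P_out = τω = 8.39 × 88.91 = 746 W
P_in = P_out / η = 746 / 0.721 = 1035 W
I_L = P_in / (√3·V_L·cosφ) = 1035 / (1.732 × 460 × 0.744) = 1.75 A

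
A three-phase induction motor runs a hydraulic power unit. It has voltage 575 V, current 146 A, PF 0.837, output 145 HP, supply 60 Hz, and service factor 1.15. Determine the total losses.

13.5 kW

P_in = √3·V·I·cosφ = 1.732×575×146×0.837 = 121701 W
P_out = 145×746 = 108170 W
Losses = P_in − P_out = 121701 − 108170 = 13531 W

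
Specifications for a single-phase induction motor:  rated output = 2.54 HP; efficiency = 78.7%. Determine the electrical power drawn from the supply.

P_out = 2.54 × 746 = 1895 W
P_in = P_out/η = 1895/0.787 = 2408 W = 2.41 kW

2.41 kW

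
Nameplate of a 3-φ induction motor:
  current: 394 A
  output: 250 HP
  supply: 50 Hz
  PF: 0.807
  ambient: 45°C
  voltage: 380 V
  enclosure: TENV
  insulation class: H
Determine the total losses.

22.8 kW

P_in = √3·V·I·cosφ = 1.732×380×394×0.807 = 209267 W
P_out = 250×746 = 186500 W
Losses = P_in − P_out = 209267 − 186500 = 22767 W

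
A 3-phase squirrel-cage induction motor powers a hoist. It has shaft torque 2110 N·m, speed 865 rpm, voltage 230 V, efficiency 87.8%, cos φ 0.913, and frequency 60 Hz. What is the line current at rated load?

ω = 2π×865/60 = 90.58 rad/s; P_out = τω = 2110 × 90.58 = 191124 W
P_in = P_out / η = 191124 / 0.878 = 217681 W
I_L = P_in / (√3·V_L·cosφ) = 217681 / (1.732 × 230 × 0.913) = 599 A

599 A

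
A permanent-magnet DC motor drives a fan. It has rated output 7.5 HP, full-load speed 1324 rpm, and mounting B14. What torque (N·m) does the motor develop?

40.4 N·m

P_out = 7.5 × 746 = 5595 W
ω = 2π × 1324/60 = 138.6 rad/s
τ = P_out/ω = 5595/138.6 = 40.4 N·m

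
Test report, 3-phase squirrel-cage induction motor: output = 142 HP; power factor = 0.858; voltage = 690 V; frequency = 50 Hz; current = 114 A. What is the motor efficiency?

P_out = 142 × 746 = 105932 W
P_in = √3·V_L·I_L·cosφ = 1.732 × 690 × 114 × 0.858 = 116893 W
η = P_out / P_in = 105932 / 116893 = 0.906 = 90.6%

90.6 %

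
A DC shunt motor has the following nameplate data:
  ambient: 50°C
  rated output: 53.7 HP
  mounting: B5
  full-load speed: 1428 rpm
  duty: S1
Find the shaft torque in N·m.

P_out = 53.7 × 746 = 40060 W
ω = 2π × 1428/60 = 149.5 rad/s
τ = P_out/ω = 40060/149.5 = 268 N·m

268 N·m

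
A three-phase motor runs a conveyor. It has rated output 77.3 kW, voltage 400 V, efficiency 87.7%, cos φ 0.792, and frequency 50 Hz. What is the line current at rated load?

161 A

P_out = 77.3 kW = 77300 W
P_in = P_out / η = 77300 / 0.877 = 88141 W
I_L = P_in / (√3·V_L·cosφ) = 88141 / (1.732 × 400 × 0.792) = 161 A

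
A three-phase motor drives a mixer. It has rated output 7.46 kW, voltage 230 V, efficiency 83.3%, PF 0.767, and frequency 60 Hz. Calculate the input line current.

P_out = 7.46 kW = 7460 W
P_in = P_out / η = 7460 / 0.833 = 8956 W
I_L = P_in / (√3·V_L·cosφ) = 8956 / (1.732 × 230 × 0.767) = 29.3 A

29.3 A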